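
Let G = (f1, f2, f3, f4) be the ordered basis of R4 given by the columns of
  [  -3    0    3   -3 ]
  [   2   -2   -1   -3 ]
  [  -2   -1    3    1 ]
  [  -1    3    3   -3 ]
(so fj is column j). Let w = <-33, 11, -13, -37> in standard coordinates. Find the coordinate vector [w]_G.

We seek scalars with c_1 f1 + ... + c_4 f4 = w; equivalently solve M c = w where the columns of M are f1, ..., f4.
Solving this 4x4 system gives c = (4, -4, -4, 3).
Check: 4f1 - 4f2 - 4f3 + 3f4 = <-33, 11, -13, -37>.

<4, -4, -4, 3>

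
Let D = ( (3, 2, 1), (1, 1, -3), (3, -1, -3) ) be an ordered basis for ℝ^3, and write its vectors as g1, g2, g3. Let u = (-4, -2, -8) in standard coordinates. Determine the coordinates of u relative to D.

(-2, 2, 0)

We seek scalars with c_1 g1 + ... + c_3 g3 = u; equivalently solve M c = u where the columns of M are g1, ..., g3.
Row-reducing the augmented matrix [M | u] gives c = (-2, 2, 0).
Check: -2g1 + 2g2 + 0·g3 = (-4, -2, -8).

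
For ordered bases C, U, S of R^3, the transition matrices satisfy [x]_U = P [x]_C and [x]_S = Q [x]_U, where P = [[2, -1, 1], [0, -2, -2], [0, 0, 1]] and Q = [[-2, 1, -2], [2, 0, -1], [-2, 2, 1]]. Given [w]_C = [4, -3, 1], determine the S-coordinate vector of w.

Composing the changes, [w]_S = Q P [w]_C.
Q P = [[-4, 0, -6], [4, -2, 1], [-4, -2, -5]]; applying this to [4, -3, 1] gives [-22, 23, -15].

[-22, 23, -15]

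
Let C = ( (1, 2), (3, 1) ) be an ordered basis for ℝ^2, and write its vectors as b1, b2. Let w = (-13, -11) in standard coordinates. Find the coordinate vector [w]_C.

[w]_C is the unique c with M c = w, where M has columns b1, b2.
System: c_1 + 3c_2 = -13, 2c_1 + c_2 = -11; solving gives c_1 = -4, c_2 = -3.
Check: -4b1 - 3b2 = (-13, -11).

(-4, -3)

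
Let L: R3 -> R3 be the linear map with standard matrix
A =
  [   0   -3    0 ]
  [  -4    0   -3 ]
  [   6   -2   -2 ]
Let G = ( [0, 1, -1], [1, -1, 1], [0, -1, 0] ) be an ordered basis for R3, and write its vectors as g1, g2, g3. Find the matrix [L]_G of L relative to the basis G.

Let P have columns g1, ..., g3. Then [L]_G = P^(-1) A P.
Here det P = 1, so P^(-1) is integer; computing A P first and then P^(-1)(A P) gives [[-3, -3, 1], [-3, 3, 3], [-3, 1, -2]].

[[-3, -3, 1], [-3, 3, 3], [-3, 1, -2]]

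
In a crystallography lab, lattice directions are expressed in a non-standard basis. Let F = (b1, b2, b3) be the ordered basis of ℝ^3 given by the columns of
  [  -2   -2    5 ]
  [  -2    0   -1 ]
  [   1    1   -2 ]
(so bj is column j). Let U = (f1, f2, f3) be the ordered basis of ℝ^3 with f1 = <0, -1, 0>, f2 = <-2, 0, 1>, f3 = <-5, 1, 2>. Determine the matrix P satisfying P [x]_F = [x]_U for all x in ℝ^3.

Let M have columns bj and N have columns fj. Then for every x, N [x]_U = x = M [x]_F, so P = N^(-1) M.
Since det N = 1, N^(-1) has integer entries; multiplying gives P = [[2, 0, 0], [1, 1, 0], [0, 0, -1]].

[[2, 0, 0], [1, 1, 0], [0, 0, -1]]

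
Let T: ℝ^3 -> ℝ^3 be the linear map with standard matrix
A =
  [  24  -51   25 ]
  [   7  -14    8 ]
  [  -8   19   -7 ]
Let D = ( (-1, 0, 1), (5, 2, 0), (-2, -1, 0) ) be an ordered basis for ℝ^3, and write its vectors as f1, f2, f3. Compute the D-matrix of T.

Let P have columns f1, ..., f3. Then [T]_D = P^(-1) A P.
Here det P = -1, so P^(-1) is integer; computing A P first and then P^(-1)(A P) gives [[1, -2, -3], [0, 2, 0], [-1, -3, 0]].

[[1, -2, -3], [0, 2, 0], [-1, -3, 0]]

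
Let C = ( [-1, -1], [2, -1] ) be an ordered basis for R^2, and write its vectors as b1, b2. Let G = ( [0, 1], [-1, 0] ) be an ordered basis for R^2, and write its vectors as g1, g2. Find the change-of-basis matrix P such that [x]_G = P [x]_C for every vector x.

[[-1, -1], [1, -2]]

Column j of P is [bj]_G, since P maps C-coordinates to G-coordinates.
Expressing b1 in G: b1 = -g1 + g2, so column 1 of P is [-1, 1].
Doing the same for each bj gives P = [[-1, -1], [1, -2]].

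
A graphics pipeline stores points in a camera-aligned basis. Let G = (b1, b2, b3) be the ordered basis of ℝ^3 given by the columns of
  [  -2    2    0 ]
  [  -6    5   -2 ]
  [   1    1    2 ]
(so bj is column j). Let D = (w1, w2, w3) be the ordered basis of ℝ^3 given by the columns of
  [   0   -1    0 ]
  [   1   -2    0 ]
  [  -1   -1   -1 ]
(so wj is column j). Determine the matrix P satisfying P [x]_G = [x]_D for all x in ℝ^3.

Column j of P is [bj]_D, since P maps G-coordinates to D-coordinates.
Expressing b1 in D: b1 = -2w1 + 2w2 - w3, so column 1 of P is <-2, 2, -1>.
Doing the same for each bj gives P = [[-2, 1, -2], [2, -2, 0], [-1, 0, 0]].

[[-2, 1, -2], [2, -2, 0], [-1, 0, 0]]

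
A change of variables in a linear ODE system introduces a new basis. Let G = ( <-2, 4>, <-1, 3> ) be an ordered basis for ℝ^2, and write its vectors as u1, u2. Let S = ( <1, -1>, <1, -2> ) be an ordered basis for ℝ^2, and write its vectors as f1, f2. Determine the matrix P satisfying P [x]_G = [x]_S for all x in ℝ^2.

[[0, 1], [-2, -2]]

Column j of P is [uj]_S, since P maps G-coordinates to S-coordinates.
Expressing u1 in S: u1 = 0·f1 - 2f2, so column 1 of P is <0, -2>.
Doing the same for each uj gives P = [[0, 1], [-2, -2]].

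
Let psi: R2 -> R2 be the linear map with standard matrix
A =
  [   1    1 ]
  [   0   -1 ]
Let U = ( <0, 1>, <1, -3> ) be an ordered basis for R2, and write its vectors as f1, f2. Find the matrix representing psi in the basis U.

Let P have columns f1, f2. Then [psi]_U = P^(-1) A P.
Here det P = -1, so P^(-1) is integer; computing A P first and then P^(-1)(A P) gives [[2, -3], [1, -2]].

[[2, -3], [1, -2]]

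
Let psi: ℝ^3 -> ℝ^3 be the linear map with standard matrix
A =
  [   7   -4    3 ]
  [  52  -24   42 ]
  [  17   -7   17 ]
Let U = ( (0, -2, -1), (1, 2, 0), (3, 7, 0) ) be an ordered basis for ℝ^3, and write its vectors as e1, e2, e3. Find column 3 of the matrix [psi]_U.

(-2, -1, -2)

Column 3 of [psi]_U is the U-coordinate vector of psi(e3).
In standard coordinates psi(e3) = A e3 = (-7, -12, 2).
Converting to U: (-7, -12, 2) = -2e1 - e2 - 2e3, so the coordinate vector is (-2, -1, -2).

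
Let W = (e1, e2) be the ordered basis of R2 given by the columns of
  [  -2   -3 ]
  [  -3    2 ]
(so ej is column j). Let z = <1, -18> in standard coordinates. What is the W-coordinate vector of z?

Write z = c_1 e1 + c_2 e2 and solve for the c_i.
System: -2c_1 - 3c_2 = 1, -3c_1 + 2c_2 = -18; solving gives c_1 = 4, c_2 = -3.
Check: 4e1 - 3e2 = <1, -18>.

<4, -3>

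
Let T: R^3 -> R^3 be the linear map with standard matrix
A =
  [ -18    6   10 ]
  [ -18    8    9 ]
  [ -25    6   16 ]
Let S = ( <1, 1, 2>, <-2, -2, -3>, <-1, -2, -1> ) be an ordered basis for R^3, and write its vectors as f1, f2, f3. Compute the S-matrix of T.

The j-th column of [T]_S is [T(fj)]_S.
T(f1) = A f1 = <8, 8, 13> = 2f1 - 3f2 + 0·f3, so column 1 is <2, -3, 0>.
Repeating for f2, f3 and assembling the columns gives [[2, -3, 3], [-3, 1, 2], [0, 1, 3]].

[[2, -3, 3], [-3, 1, 2], [0, 1, 3]]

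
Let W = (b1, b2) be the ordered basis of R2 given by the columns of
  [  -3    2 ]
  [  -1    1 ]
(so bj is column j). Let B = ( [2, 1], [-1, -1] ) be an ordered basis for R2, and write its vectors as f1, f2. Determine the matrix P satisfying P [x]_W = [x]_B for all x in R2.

Take x = bj: its W-coordinates are the j-th standard unit vector, so P e_j — column j of P — equals [bj]_B.
b1 = -2f1 - f2, giving column 1 = [-2, -1]; repeating for each j gives P = [[-2, 1], [-1, 0]].

[[-2, 1], [-1, 0]]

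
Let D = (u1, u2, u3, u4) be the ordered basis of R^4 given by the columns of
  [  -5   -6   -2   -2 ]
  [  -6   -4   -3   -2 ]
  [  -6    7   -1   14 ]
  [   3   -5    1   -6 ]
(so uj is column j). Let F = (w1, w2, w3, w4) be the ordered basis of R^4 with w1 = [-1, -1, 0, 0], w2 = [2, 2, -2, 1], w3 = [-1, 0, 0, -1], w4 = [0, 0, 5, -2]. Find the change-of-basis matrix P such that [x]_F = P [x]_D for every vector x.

Take x = uj: its D-coordinates are the j-th standard unit vector, so P e_j — column j of P — equals [uj]_F.
u1 = 2w1 - 2w2 - w3 - 2w4, giving column 1 = [2, -2, -1, -2]; repeating for each j gives P = [[2, 2, -1, -2], [-2, -1, -2, -2], [-1, 2, -1, 0], [-2, 1, -1, 2]].

[[2, 2, -1, -2], [-2, -1, -2, -2], [-1, 2, -1, 0], [-2, 1, -1, 2]]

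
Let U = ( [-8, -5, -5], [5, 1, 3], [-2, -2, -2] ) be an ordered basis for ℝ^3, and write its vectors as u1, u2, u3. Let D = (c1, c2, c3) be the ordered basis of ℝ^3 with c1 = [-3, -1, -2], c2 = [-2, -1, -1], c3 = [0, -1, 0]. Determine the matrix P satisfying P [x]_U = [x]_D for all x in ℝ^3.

Let M have columns uj and N have columns cj. Then for every x, N [x]_D = x = M [x]_U, so P = N^(-1) M.
Since det N = -1, N^(-1) has integer entries; multiplying gives P = [[2, -1, 2], [1, -1, -2], [2, 1, 2]].

[[2, -1, 2], [1, -1, -2], [2, 1, 2]]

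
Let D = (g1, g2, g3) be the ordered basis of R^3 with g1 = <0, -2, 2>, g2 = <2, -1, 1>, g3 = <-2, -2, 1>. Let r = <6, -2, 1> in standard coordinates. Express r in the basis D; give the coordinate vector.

<-2, 4, 1>

We seek scalars with c_1 g1 + ... + c_3 g3 = r; equivalently solve M c = r where the columns of M are g1, ..., g3.
Row-reducing the augmented matrix [M | r] gives c = (-2, 4, 1).
Check: -2g1 + 4g2 + g3 = <6, -2, 1>.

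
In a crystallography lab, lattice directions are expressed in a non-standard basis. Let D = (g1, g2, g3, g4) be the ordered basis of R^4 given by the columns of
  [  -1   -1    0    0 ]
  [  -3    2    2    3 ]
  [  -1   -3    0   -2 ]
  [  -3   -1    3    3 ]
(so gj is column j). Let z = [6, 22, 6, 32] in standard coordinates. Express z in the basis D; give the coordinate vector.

[-4, -2, 4, 2]

Write z = c_1 g1 + ... + c_4 g4 and solve for the c_i.
Solving this 4x4 system gives c = (-4, -2, 4, 2).
Check: -4g1 - 2g2 + 4g3 + 2g4 = [6, 22, 6, 32].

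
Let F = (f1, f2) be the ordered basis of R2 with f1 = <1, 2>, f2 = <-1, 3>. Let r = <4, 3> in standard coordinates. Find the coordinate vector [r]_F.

<3, -1>

Write r = c_1 f1 + c_2 f2 and solve for the c_i.
System: c_1 - c_2 = 4, 2c_1 + 3c_2 = 3; solving gives c_1 = 3, c_2 = -1.
Check: 3f1 - f2 = <4, 3>.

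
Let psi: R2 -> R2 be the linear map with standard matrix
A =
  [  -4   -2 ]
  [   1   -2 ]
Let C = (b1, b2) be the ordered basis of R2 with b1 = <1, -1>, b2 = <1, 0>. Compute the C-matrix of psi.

[[-3, -1], [1, -3]]

Let P have columns b1, b2. Then [psi]_C = P^(-1) A P.
Here det P = 1, so P^(-1) is integer; computing A P first and then P^(-1)(A P) gives [[-3, -1], [1, -3]].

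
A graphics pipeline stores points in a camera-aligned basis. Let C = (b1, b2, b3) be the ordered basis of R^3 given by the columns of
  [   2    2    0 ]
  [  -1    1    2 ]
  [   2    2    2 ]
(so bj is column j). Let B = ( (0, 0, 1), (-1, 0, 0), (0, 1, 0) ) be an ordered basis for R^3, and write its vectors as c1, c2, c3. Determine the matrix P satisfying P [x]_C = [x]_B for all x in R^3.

[[2, 2, 2], [-2, -2, 0], [-1, 1, 2]]

Take x = bj: its C-coordinates are the j-th standard unit vector, so P e_j — column j of P — equals [bj]_B.
b1 = 2c1 - 2c2 - c3, giving column 1 = (2, -2, -1); repeating for each j gives P = [[2, 2, 2], [-2, -2, 0], [-1, 1, 2]].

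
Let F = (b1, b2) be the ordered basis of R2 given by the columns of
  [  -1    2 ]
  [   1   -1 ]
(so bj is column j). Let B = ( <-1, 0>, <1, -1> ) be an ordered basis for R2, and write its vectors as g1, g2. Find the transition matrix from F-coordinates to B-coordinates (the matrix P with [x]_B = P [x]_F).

[[0, -1], [-1, 1]]

Column j of P is [bj]_B, since P maps F-coordinates to B-coordinates.
Expressing b1 in B: b1 = 0·g1 - g2, so column 1 of P is <0, -1>.
Doing the same for each bj gives P = [[0, -1], [-1, 1]].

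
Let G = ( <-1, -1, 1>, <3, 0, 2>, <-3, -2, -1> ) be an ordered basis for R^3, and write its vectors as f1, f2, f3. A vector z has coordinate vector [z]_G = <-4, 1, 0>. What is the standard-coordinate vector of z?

<7, 4, -2>

z = M [z]_G, where M has columns f1, ..., f3.
Carrying out the matrix-vector product, z = <7, 4, -2>.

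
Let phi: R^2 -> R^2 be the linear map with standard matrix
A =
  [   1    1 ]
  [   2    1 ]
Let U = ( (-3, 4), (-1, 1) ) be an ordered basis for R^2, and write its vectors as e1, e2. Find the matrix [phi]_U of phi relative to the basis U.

[[-1, -1], [2, 3]]

Let P have columns e1, e2. Then [phi]_U = P^(-1) A P.
Here det P = 1, so P^(-1) is integer; computing A P first and then P^(-1)(A P) gives [[-1, -1], [2, 3]].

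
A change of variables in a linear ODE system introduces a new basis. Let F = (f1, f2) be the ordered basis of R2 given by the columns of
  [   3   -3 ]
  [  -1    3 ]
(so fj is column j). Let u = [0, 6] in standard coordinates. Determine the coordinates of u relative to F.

[3, 3]

We seek scalars with c_1 f1 + c_2 f2 = u; equivalently solve M c = u where the columns of M are f1, f2.
System: 3c_1 - 3c_2 = 0, -c_1 + 3c_2 = 6; solving gives c_1 = 3, c_2 = 3.
Check: 3f1 + 3f2 = [0, 6].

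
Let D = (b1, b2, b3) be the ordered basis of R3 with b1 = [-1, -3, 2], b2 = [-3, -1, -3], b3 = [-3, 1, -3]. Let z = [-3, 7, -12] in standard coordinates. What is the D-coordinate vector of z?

[-3, 2, 0]

Write z = c_1 b1 + ... + c_3 b3 and solve for the c_i.
Solving this 3x3 system gives c = (-3, 2, 0).
Check: -3b1 + 2b2 + 0·b3 = [-3, 7, -12].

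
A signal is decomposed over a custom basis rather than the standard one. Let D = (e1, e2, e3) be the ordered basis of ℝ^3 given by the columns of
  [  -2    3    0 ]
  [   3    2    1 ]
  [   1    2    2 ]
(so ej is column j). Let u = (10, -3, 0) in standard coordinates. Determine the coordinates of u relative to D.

(-2, 2, -1)

Write u = c_1 e1 + ... + c_3 e3 and solve for the c_i.
Row-reducing the augmented matrix [M | u] gives c = (-2, 2, -1).
Check: -2e1 + 2e2 - e3 = (10, -3, 0).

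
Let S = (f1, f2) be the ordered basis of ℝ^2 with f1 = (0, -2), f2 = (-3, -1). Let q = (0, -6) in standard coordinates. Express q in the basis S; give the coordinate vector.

(3, 0)

Write q = c_1 f1 + c_2 f2 and solve for the c_i.
System: 0c_1 - 3c_2 = 0, -2c_1 - c_2 = -6; solving gives c_1 = 3, c_2 = 0.
Check: 3f1 + 0·f2 = (0, -6).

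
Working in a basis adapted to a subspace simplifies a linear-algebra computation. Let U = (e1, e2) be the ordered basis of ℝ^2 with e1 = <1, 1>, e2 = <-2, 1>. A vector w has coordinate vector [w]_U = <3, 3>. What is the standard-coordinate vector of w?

The coordinates say w = 3e1 + 3e2; adding the scaled basis vectors gives <-3, 6>.

<-3, 6>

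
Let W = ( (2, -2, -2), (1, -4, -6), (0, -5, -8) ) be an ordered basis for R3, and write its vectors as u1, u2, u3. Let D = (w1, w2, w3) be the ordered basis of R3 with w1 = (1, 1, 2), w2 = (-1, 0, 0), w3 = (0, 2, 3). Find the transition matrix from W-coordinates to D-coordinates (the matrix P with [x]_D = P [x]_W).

[[2, 0, -1], [0, -1, -1], [-2, -2, -2]]

Take x = uj: its W-coordinates are the j-th standard unit vector, so P e_j — column j of P — equals [uj]_D.
u1 = 2w1 + 0·w2 - 2w3, giving column 1 = (2, 0, -2); repeating for each j gives P = [[2, 0, -1], [0, -1, -1], [-2, -2, -2]].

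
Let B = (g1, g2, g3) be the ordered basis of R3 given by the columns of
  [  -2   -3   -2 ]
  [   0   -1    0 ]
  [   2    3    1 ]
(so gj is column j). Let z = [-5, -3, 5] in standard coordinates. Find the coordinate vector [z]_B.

[-2, 3, 0]

Write z = c_1 g1 + ... + c_3 g3 and solve for the c_i.
Gaussian elimination on [M | z] yields c = (-2, 3, 0).
Check: -2g1 + 3g2 + 0·g3 = [-5, -3, 5].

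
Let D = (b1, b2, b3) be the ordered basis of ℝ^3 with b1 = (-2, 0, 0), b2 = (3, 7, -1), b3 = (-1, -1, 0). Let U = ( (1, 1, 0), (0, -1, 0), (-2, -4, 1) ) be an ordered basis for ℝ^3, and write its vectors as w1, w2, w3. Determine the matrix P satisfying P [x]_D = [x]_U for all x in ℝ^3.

[[-2, 1, -1], [-2, -2, 0], [0, -1, 0]]

Column j of P is [bj]_U, since P maps D-coordinates to U-coordinates.
Expressing b1 in U: b1 = -2w1 - 2w2 + 0·w3, so column 1 of P is (-2, -2, 0).
Doing the same for each bj gives P = [[-2, 1, -1], [-2, -2, 0], [0, -1, 0]].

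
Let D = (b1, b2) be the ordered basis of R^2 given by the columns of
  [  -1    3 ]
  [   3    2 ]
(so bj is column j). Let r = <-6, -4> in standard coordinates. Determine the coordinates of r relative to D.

<0, -2>

We seek scalars with c_1 b1 + c_2 b2 = r; equivalently solve M c = r where the columns of M are b1, b2.
System: -c_1 + 3c_2 = -6, 3c_1 + 2c_2 = -4; solving gives c_1 = 0, c_2 = -2.
Check: 0·b1 - 2b2 = <-6, -4>.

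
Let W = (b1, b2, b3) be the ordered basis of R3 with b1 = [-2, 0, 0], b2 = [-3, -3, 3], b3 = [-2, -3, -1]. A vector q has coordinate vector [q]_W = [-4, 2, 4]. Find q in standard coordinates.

[-6, -18, 2]

By definition q = -4b1 + 2b2 + 4b3.
Summing componentwise gives [-6, -18, 2].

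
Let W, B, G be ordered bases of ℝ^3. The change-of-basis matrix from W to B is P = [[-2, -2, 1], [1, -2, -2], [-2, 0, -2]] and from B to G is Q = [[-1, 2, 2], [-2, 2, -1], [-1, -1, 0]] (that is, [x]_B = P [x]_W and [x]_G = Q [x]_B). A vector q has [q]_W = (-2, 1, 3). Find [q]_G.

(-29, -28, 5)

Apply P to get B-coordinates (5, -10, -2), then Q to get G-coordinates.
The result is [q]_G = (-29, -28, 5).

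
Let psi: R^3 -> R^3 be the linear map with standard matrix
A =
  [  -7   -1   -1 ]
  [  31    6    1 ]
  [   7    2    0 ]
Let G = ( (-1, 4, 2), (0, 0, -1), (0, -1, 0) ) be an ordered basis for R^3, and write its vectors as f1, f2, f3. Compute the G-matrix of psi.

[[-1, -1, -1], [-3, -2, 0], [1, -3, 2]]

Let P have columns f1, ..., f3. Then [psi]_G = P^(-1) A P.
Here det P = 1, so P^(-1) is integer; computing A P first and then P^(-1)(A P) gives [[-1, -1, -1], [-3, -2, 0], [1, -3, 2]].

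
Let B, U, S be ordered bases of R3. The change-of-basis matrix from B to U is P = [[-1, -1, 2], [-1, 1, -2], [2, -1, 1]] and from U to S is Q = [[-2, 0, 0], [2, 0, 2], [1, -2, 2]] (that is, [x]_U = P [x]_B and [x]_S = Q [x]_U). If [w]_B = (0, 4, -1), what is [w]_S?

Composing the changes, [w]_S = Q P [w]_B.
Q P = [[2, 2, -4], [2, -4, 6], [5, -5, 8]]; applying this to (0, 4, -1) gives (12, -22, -28).

(12, -22, -28)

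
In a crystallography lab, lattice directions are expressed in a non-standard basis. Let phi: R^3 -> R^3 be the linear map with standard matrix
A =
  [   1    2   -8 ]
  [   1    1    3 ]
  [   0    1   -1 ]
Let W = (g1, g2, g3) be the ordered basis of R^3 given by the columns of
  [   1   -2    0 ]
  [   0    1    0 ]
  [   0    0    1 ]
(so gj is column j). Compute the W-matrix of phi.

Let P have columns g1, ..., g3. Then [phi]_W = P^(-1) A P.
Here det P = 1, so P^(-1) is integer; computing A P first and then P^(-1)(A P) gives [[3, -2, -2], [1, -1, 3], [0, 1, -1]].

[[3, -2, -2], [1, -1, 3], [0, 1, -1]]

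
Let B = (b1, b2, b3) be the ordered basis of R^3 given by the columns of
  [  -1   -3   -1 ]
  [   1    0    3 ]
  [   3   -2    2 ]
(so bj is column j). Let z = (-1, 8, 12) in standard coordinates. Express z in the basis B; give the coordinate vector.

[z]_B is the unique c with M c = z, where M has columns b1, ..., b3.
Solving this 3x3 system gives c = (2, -1, 2).
Check: 2b1 - b2 + 2b3 = (-1, 8, 12).

(2, -1, 2)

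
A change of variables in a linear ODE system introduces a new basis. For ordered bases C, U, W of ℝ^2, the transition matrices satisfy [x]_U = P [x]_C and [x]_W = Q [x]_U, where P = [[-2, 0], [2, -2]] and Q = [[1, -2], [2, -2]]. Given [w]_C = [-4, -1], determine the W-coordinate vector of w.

Apply P to get U-coordinates [8, -6], then Q to get W-coordinates.
The result is [w]_W = [20, 28].

[20, 28]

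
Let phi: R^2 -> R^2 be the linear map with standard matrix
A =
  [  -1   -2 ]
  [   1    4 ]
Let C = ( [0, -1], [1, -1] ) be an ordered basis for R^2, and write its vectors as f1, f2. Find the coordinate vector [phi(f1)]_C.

[2, 2]

Compute phi(f1) = A f1 = [2, -4] in standard coordinates.
Then write this in C-coordinates: solve for y in y_1 f1 + y_2 f2 = [2, -4].
This gives y = [2, 2], which is column 1 of [phi]_C.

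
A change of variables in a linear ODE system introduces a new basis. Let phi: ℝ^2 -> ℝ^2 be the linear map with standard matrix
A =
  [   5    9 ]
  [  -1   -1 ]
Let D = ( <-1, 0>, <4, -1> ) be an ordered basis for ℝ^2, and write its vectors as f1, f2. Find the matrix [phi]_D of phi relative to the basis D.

[[1, 1], [-1, 3]]

Let P have columns f1, f2. Then [phi]_D = P^(-1) A P.
Here det P = 1, so P^(-1) is integer; computing A P first and then P^(-1)(A P) gives [[1, 1], [-1, 3]].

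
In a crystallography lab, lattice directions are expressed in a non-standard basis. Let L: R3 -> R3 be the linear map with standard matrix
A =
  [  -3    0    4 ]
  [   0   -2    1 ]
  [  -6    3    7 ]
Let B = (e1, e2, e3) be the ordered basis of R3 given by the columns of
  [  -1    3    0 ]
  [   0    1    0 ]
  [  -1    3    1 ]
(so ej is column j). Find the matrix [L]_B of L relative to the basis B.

[[-2, 0, -1], [-1, 1, 1], [0, 3, 3]]

The j-th column of [L]_B is [L(ej)]_B.
L(e1) = A e1 = [-1, -1, -1] = -2e1 - e2 + 0·e3, so column 1 is [-2, -1, 0].
Repeating for e2, e3 and assembling the columns gives [[-2, 0, -1], [-1, 1, 1], [0, 3, 3]].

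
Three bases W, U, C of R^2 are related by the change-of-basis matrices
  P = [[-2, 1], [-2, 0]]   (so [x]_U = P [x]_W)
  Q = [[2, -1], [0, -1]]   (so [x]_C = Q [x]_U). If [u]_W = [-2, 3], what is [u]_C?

[10, -4]

Composing the changes, [u]_C = Q P [u]_W.
Q P = [[-2, 2], [2, 0]]; applying this to [-2, 3] gives [10, -4].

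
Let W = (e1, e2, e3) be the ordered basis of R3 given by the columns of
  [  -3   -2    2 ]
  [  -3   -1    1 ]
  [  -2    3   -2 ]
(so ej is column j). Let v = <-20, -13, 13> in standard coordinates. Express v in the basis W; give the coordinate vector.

Write v = c_1 e1 + ... + c_3 e3 and solve for the c_i.
Row-reducing the augmented matrix [M | v] gives c = (2, 3, -4).
Check: 2e1 + 3e2 - 4e3 = <-20, -13, 13>.

<2, 3, -4>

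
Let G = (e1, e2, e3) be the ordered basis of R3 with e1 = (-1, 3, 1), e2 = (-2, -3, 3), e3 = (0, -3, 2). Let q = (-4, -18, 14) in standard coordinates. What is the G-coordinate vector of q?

(0, 2, 4)

We seek scalars with c_1 e1 + ... + c_3 e3 = q; equivalently solve M c = q where the columns of M are e1, ..., e3.
Solving this 3x3 system gives c = (0, 2, 4).
Check: 0·e1 + 2e2 + 4e3 = (-4, -18, 14).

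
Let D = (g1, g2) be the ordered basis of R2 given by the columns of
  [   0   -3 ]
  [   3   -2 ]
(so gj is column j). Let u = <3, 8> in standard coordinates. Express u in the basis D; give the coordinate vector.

<2, -1>

We seek scalars with c_1 g1 + c_2 g2 = u; equivalently solve M c = u where the columns of M are g1, g2.
System: 0c_1 - 3c_2 = 3, 3c_1 - 2c_2 = 8; solving gives c_1 = 2, c_2 = -1.
Check: 2g1 - g2 = <3, 8>.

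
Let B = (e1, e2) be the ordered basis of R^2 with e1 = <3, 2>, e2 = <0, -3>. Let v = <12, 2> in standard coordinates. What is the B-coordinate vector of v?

[v]_B is the unique c with M c = v, where M has columns e1, e2.
System: 3c_1 + 0c_2 = 12, 2c_1 - 3c_2 = 2; solving gives c_1 = 4, c_2 = 2.
Check: 4e1 + 2e2 = <12, 2>.

<4, 2>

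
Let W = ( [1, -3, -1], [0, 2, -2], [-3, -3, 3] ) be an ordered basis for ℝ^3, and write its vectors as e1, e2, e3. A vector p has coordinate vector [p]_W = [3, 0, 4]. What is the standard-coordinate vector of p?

By definition p = 3e1 + 0·e2 + 4e3.
Summing componentwise gives [-9, -21, 9].

[-9, -21, 9]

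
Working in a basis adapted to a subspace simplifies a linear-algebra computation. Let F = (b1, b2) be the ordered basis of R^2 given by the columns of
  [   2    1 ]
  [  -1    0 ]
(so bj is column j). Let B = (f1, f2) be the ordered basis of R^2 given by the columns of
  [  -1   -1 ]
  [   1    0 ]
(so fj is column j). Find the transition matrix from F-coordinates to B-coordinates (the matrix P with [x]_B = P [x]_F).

Take x = bj: its F-coordinates are the j-th standard unit vector, so P e_j — column j of P — equals [bj]_B.
b1 = -f1 - f2, giving column 1 = <-1, -1>; repeating for each j gives P = [[-1, 0], [-1, -1]].

[[-1, 0], [-1, -1]]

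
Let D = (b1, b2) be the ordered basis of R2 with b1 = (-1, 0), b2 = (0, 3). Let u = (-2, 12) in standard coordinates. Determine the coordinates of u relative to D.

(2, 4)

[u]_D is the unique c with M c = u, where M has columns b1, b2.
System: -c_1 + 0c_2 = -2, 0c_1 + 3c_2 = 12; solving gives c_1 = 2, c_2 = 4.
Check: 2b1 + 4b2 = (-2, 12).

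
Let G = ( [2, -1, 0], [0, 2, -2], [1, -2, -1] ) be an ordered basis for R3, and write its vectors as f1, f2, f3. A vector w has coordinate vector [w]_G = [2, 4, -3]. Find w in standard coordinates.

[1, 12, -5]

w = M [w]_G, where M has columns f1, ..., f3.
Carrying out the matrix-vector product, w = [1, 12, -5].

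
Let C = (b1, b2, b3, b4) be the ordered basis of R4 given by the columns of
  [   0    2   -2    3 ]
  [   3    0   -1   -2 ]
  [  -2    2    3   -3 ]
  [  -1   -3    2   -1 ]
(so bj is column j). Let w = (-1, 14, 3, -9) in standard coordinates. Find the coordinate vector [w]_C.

[w]_C is the unique c with M c = w, where M has columns b1, ..., b4.
Row-reducing the augmented matrix [M | w] gives c = (2, 2, -2, -3).
Check: 2b1 + 2b2 - 2b3 - 3b4 = (-1, 14, 3, -9).

(2, 2, -2, -3)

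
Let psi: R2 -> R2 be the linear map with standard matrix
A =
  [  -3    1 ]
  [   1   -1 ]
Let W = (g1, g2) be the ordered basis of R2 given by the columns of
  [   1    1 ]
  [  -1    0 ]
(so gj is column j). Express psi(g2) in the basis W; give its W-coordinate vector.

(-1, -2)

Compute psi(g2) = A g2 = (-3, 1) in standard coordinates.
Then write this in W-coordinates: solve for y in y_1 g1 + y_2 g2 = (-3, 1).
This gives y = (-1, -2), which is column 2 of [psi]_W.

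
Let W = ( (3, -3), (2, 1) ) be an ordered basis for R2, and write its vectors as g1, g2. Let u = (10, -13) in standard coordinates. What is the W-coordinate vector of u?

(4, -1)

Write u = c_1 g1 + c_2 g2 and solve for the c_i.
System: 3c_1 + 2c_2 = 10, -3c_1 + c_2 = -13; solving gives c_1 = 4, c_2 = -1.
Check: 4g1 - g2 = (10, -13).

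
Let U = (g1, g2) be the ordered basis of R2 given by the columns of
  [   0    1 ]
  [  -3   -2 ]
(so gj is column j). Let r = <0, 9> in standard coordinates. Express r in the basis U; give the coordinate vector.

We seek scalars with c_1 g1 + c_2 g2 = r; equivalently solve M c = r where the columns of M are g1, g2.
System: 0c_1 + c_2 = 0, -3c_1 - 2c_2 = 9; solving gives c_1 = -3, c_2 = 0.
Check: -3g1 + 0·g2 = <0, 9>.

<-3, 0>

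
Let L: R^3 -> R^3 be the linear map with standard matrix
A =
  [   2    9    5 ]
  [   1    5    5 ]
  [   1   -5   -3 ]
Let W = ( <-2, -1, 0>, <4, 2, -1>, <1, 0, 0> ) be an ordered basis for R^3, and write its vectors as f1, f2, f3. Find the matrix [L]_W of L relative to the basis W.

With P the matrix whose columns are f1, ..., f3, [L]_W = P^(-1) A P.
Column by column: L(f1) = A f1 = <-13, -7, 3>; its W-coordinates <1, -3, 1> give column 1.
Continuing for each basis vector yields [L]_W = [[1, -3, -3], [-3, 3, -1], [1, 3, 0]].

[[1, -3, -3], [-3, 3, -1], [1, 3, 0]]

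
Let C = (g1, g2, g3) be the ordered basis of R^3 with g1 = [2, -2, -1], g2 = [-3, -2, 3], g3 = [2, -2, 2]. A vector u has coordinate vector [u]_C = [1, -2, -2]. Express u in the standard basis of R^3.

The coordinates say u = g1 - 2g2 - 2g3; adding the scaled basis vectors gives [4, 6, -11].

[4, 6, -11]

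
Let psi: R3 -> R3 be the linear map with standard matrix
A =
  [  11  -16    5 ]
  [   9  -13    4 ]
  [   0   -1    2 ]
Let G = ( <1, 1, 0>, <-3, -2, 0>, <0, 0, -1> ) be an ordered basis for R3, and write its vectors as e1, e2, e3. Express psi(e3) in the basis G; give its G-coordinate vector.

Column 3 of [psi]_G is the G-coordinate vector of psi(e3).
In standard coordinates psi(e3) = A e3 = <-5, -4, -2>.
Converting to G: <-5, -4, -2> = -2e1 + e2 + 2e3, so the coordinate vector is <-2, 1, 2>.

<-2, 1, 2>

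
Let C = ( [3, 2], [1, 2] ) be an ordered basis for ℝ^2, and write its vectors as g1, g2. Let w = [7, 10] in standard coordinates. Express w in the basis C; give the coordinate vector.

[1, 4]

Write w = c_1 g1 + c_2 g2 and solve for the c_i.
System: 3c_1 + c_2 = 7, 2c_1 + 2c_2 = 10; solving gives c_1 = 1, c_2 = 4.
Check: g1 + 4g2 = [7, 10].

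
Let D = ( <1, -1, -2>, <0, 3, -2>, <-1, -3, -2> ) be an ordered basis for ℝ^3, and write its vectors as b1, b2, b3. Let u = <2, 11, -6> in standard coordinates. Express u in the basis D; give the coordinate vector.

<1, 3, -1>

We seek scalars with c_1 b1 + ... + c_3 b3 = u; equivalently solve M c = u where the columns of M are b1, ..., b3.
Row-reducing the augmented matrix [M | u] gives c = (1, 3, -1).
Check: b1 + 3b2 - b3 = <2, 11, -6>.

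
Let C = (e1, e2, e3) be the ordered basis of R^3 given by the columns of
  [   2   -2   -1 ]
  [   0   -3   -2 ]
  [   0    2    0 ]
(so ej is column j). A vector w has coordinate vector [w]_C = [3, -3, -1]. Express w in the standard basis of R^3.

w = M [w]_C, where M has columns e1, ..., e3.
Carrying out the matrix-vector product, w = [13, 11, -6].

[13, 11, -6]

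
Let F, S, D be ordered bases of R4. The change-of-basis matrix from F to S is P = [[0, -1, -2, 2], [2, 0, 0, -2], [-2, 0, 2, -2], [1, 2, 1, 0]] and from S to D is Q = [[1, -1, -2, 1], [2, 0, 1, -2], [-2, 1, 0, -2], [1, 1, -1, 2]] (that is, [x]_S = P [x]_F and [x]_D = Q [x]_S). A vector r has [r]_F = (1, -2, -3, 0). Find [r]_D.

First [r]_S = P [r]_F = (8, 2, -8, -6).
Then [r]_D = Q [r]_S = (16, 20, -2, 6).

(16, 20, -2, 6)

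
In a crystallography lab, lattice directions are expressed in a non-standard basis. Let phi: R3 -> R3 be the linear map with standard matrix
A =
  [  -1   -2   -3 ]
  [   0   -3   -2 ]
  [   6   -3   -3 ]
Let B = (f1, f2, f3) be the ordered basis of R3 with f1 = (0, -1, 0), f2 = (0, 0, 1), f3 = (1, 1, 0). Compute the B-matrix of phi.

[[-1, -1, 0], [3, -3, 3], [2, -3, -3]]

Let P have columns f1, ..., f3. Then [phi]_B = P^(-1) A P.
Here det P = -1, so P^(-1) is integer; computing A P first and then P^(-1)(A P) gives [[-1, -1, 0], [3, -3, 3], [2, -3, -3]].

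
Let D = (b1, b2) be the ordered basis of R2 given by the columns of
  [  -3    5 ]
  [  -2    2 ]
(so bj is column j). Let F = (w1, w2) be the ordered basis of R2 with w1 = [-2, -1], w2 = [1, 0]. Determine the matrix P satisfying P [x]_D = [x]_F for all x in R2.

[[2, -2], [1, 1]]

Let M have columns bj and N have columns wj. Then for every x, N [x]_F = x = M [x]_D, so P = N^(-1) M.
Since det N = 1, N^(-1) has integer entries; multiplying gives P = [[2, -2], [1, 1]].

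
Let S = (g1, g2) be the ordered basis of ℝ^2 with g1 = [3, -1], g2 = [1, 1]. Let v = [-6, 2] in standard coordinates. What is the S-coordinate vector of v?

Write v = c_1 g1 + c_2 g2 and solve for the c_i.
System: 3c_1 + c_2 = -6, -c_1 + c_2 = 2; solving gives c_1 = -2, c_2 = 0.
Check: -2g1 + 0·g2 = [-6, 2].

[-2, 0]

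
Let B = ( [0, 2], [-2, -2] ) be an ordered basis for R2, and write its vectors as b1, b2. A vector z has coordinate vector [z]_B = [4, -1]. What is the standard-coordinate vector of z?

By definition z = 4b1 - b2.
Summing componentwise gives [2, 10].

[2, 10]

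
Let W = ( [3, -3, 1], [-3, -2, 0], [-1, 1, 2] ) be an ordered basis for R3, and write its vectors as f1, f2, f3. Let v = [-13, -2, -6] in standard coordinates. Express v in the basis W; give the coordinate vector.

[-2, 3, -2]

[v]_W is the unique c with M c = v, where M has columns f1, ..., f3.
Row-reducing the augmented matrix [M | v] gives c = (-2, 3, -2).
Check: -2f1 + 3f2 - 2f3 = [-13, -2, -6].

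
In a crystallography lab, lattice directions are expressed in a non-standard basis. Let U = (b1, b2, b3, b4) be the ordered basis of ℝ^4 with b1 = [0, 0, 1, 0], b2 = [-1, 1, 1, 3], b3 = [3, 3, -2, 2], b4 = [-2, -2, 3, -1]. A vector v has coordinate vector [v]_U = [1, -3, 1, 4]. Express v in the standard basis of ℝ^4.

The coordinates say v = b1 - 3b2 + b3 + 4b4; adding the scaled basis vectors gives [-2, -8, 8, -11].

[-2, -8, 8, -11]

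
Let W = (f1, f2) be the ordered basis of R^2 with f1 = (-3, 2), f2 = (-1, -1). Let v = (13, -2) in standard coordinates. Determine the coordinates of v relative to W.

We seek scalars with c_1 f1 + c_2 f2 = v; equivalently solve M c = v where the columns of M are f1, f2.
System: -3c_1 - c_2 = 13, 2c_1 - c_2 = -2; solving gives c_1 = -3, c_2 = -4.
Check: -3f1 - 4f2 = (13, -2).

(-3, -4)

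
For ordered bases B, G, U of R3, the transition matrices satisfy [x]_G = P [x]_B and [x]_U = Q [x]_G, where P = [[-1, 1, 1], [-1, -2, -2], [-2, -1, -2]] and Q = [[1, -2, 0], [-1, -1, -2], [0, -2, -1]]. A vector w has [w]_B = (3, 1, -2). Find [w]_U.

Apply P to get G-coordinates (-4, -1, -3), then Q to get U-coordinates.
The result is [w]_U = (-2, 11, 5).

(-2, 11, 5)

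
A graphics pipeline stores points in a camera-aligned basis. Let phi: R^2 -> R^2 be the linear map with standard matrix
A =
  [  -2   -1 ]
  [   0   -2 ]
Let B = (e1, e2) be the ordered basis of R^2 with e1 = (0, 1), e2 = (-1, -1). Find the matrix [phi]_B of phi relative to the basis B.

[[-1, -1], [1, -3]]

With P the matrix whose columns are e1, e2, [phi]_B = P^(-1) A P.
Column by column: phi(e1) = A e1 = (-1, -2); its B-coordinates (-1, 1) give column 1.
Continuing for each basis vector yields [phi]_B = [[-1, -1], [1, -3]].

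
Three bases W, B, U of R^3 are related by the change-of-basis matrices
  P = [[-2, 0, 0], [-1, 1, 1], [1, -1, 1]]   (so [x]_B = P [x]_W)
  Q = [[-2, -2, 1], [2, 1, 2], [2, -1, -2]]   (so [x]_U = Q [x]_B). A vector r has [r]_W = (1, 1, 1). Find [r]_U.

First [r]_B = P [r]_W = (-2, 1, 1).
Then [r]_U = Q [r]_B = (3, -1, -7).

(3, -1, -7)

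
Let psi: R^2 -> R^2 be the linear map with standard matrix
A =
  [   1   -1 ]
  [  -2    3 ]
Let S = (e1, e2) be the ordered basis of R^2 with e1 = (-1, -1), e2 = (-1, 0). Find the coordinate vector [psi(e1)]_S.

(1, -1)

Column 1 of [psi]_S is the S-coordinate vector of psi(e1).
In standard coordinates psi(e1) = A e1 = (0, -1).
Converting to S: (0, -1) = e1 - e2, so the coordinate vector is (1, -1).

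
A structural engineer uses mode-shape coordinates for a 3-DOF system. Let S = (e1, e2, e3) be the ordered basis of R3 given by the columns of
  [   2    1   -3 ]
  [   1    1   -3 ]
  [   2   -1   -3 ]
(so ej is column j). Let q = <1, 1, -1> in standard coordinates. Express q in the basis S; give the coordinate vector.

<0, 1, 0>

We seek scalars with c_1 e1 + ... + c_3 e3 = q; equivalently solve M c = q where the columns of M are e1, ..., e3.
Solving this 3x3 system gives c = (0, 1, 0).
Check: 0·e1 + e2 + 0·e3 = <1, 1, -1>.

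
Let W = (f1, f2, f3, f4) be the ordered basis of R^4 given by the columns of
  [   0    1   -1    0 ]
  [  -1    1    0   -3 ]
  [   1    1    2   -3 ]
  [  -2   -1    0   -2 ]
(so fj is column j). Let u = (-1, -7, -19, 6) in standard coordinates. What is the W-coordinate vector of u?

We seek scalars with c_1 f1 + ... + c_4 f4 = u; equivalently solve M c = u where the columns of M are f1, ..., f4.
Row-reducing the augmented matrix [M | u] gives c = (-3, -4, -3, 2).
Check: -3f1 - 4f2 - 3f3 + 2f4 = (-1, -7, -19, 6).

(-3, -4, -3, 2)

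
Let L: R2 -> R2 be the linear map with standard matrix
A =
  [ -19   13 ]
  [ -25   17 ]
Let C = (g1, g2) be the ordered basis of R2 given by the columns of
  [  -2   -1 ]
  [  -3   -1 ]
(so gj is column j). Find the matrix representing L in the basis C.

[[0, -2], [1, -2]]

The j-th column of [L]_C is [L(gj)]_C.
L(g1) = A g1 = (-1, -1) = 0·g1 + g2, so column 1 is (0, 1).
Repeating for g2 and assembling the columns gives [[0, -2], [1, -2]].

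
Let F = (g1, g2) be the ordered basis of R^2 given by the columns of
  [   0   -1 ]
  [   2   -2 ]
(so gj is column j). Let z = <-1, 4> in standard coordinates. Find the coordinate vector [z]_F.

We seek scalars with c_1 g1 + c_2 g2 = z; equivalently solve M c = z where the columns of M are g1, g2.
System: 0c_1 - c_2 = -1, 2c_1 - 2c_2 = 4; solving gives c_1 = 3, c_2 = 1.
Check: 3g1 + g2 = <-1, 4>.

<3, 1>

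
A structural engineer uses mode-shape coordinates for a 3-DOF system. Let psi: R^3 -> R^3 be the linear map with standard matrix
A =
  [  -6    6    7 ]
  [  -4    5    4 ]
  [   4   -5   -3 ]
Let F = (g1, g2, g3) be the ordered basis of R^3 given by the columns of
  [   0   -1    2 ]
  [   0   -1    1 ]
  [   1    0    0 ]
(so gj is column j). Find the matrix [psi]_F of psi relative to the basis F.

[[-3, 1, 3], [-1, 2, 0], [3, 1, -3]]

The j-th column of [psi]_F is [psi(gj)]_F.
psi(g1) = A g1 = [7, 4, -3] = -3g1 - g2 + 3g3, so column 1 is [-3, -1, 3].
Repeating for g2, g3 and assembling the columns gives [[-3, 1, 3], [-1, 2, 0], [3, 1, -3]].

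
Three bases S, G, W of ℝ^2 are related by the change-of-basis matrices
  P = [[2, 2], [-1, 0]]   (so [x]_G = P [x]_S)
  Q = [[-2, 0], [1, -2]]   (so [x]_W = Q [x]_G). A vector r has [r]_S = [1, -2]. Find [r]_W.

Composing the changes, [r]_W = Q P [r]_S.
Q P = [[-4, -4], [4, 2]]; applying this to [1, -2] gives [4, 0].

[4, 0]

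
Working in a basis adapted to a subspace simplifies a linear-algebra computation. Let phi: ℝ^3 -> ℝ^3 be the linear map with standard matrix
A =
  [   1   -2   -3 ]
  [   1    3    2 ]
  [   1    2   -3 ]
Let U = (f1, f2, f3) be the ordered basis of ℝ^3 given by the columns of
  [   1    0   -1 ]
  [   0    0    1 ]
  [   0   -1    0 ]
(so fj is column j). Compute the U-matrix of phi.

The j-th column of [phi]_U is [phi(fj)]_U.
phi(f1) = A f1 = <1, 1, 1> = 2f1 - f2 + f3, so column 1 is <2, -1, 1>.
Repeating for f2, f3 and assembling the columns gives [[2, 1, -1], [-1, -3, -1], [1, -2, 2]].

[[2, 1, -1], [-1, -3, -1], [1, -2, 2]]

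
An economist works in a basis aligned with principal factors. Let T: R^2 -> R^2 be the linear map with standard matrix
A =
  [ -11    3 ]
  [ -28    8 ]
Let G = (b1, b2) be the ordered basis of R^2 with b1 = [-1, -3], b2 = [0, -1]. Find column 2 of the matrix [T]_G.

[3, -1]

Column 2 of [T]_G is the G-coordinate vector of T(b2).
In standard coordinates T(b2) = A b2 = [-3, -8].
Converting to G: [-3, -8] = 3b1 - b2, so the coordinate vector is [3, -1].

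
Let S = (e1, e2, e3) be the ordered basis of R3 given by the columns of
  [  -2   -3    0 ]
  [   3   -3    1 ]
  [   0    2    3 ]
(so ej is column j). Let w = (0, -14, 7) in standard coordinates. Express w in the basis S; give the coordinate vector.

We seek scalars with c_1 e1 + ... + c_3 e3 = w; equivalently solve M c = w where the columns of M are e1, ..., e3.
Solving this 3x3 system gives c = (-3, 2, 1).
Check: -3e1 + 2e2 + e3 = (0, -14, 7).

(-3, 2, 1)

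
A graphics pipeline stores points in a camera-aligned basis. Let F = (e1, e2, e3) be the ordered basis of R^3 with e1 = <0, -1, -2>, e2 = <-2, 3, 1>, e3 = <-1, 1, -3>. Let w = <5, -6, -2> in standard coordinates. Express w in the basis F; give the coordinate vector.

We seek scalars with c_1 e1 + ... + c_3 e3 = w; equivalently solve M c = w where the columns of M are e1, ..., e3.
Gaussian elimination on [M | w] yields c = (-2, -3, 1).
Check: -2e1 - 3e2 + e3 = <5, -6, -2>.

<-2, -3, 1>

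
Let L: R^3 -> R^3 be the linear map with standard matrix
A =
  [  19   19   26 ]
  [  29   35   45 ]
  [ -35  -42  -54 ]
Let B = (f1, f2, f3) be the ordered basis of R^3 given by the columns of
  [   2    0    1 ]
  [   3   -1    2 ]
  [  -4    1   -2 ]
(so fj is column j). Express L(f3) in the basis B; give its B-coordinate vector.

Column 3 of [L]_B is the B-coordinate vector of L(f3).
In standard coordinates L(f3) = A f3 = [5, 9, -11].
Converting to B: [5, 9, -11] = 2f1 - f2 + f3, so the coordinate vector is [2, -1, 1].

[2, -1, 1]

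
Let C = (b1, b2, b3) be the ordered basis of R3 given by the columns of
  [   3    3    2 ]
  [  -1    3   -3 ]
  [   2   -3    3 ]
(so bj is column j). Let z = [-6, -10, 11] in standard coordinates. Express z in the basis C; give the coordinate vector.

[1, -3, 0]

[z]_C is the unique c with M c = z, where M has columns b1, ..., b3.
Solving this 3x3 system gives c = (1, -3, 0).
Check: b1 - 3b2 + 0·b3 = [-6, -10, 11].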